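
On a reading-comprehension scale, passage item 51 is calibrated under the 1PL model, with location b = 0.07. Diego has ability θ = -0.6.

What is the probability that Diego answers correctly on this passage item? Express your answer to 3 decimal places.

P(θ) = 1 / (1 + exp(−(θ − b)))
Exponent: (-0.6 − 0.07) = -0.6700
1/(1 + e^{0.6700}) = 0.3385
P = 0.3385

0.338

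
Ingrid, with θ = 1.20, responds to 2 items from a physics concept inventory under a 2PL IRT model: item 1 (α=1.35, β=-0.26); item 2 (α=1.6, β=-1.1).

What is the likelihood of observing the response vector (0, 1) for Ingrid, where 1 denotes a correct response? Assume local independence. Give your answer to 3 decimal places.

0.119

P(θ) = 1 / (1 + exp(−α(θ − β)))
P_1 = 1/(1+e^{-1.9710}) = 0.8777
P_2 = 1/(1+e^{-3.6800}) = 0.9754
L = (1−P_1) × P_2 = 0.1223 × 0.9754 = 0.11927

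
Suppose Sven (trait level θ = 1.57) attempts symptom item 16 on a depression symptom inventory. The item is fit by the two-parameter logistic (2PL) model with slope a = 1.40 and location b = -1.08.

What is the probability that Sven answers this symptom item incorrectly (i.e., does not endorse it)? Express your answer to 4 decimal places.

0.0239

P(θ) = 1 / (1 + exp(−a(θ − b)))
Exponent: 1.40 × (1.57 − (-1.08)) = 3.7100
1/(1 + e^{-3.7100}) = 0.9761
P(incorrect) = 1 − 0.9761 = 0.0239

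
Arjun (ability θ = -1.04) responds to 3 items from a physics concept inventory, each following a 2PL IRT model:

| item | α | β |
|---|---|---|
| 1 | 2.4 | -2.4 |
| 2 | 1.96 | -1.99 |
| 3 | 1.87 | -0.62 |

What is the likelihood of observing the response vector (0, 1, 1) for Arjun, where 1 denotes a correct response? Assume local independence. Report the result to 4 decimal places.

0.0100

P(θ) = 1 / (1 + exp(−α(θ − β)))
P_1 = 1/(1+e^{-3.2640}) = 0.9632
P_2 = 1/(1+e^{-1.8620}) = 0.8655
P_3 = 1/(1+e^{0.7854}) = 0.3132
L = (1−P_1) × P_2 × P_3 = 0.0368 × 0.8655 × 0.3132 = 0.00998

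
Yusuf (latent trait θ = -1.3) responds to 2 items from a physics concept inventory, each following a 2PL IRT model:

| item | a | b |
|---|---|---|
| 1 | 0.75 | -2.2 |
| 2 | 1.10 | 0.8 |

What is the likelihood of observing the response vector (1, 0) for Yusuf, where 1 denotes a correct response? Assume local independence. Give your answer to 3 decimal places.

0.603

P(θ) = 1 / (1 + exp(−a(θ − b)))
P_1 = 1/(1+e^{-0.6750}) = 0.6626
P_2 = 1/(1+e^{2.3100}) = 0.0903
L = P_1 × (1−P_2) = 0.6626 × 0.9097 = 0.60279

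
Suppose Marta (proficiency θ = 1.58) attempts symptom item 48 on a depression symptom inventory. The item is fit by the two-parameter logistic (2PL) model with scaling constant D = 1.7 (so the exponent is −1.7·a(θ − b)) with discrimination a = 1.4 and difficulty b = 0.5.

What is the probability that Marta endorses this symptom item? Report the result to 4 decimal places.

0.9289

P(θ) = 1 / (1 + exp(−D·a(θ − b)))
Exponent: 1.7 × 1.4 × (1.58 − 0.5) = 2.5704
1/(1 + e^{-2.5704}) = 0.9289
P = 0.9289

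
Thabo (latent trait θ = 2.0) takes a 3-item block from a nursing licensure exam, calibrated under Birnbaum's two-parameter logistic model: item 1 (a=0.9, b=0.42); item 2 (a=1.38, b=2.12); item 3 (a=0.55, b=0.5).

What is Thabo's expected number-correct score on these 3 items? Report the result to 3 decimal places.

1.960

P(θ) = 1 / (1 + exp(−a(θ − b)))
P_1 = 1/(1+e^{-1.4220}) = 0.8057
P_2 = 1/(1+e^{0.1656}) = 0.4587
P_3 = 1/(1+e^{-0.8250}) = 0.6953
E[score] = 0.8057 + 0.4587 + 0.6953 = 1.9596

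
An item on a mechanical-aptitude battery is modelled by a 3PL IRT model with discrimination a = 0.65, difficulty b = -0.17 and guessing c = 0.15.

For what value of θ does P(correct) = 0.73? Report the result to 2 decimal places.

1.01

P(θ) = c + (1 − c) · 1 / (1 + exp(−a(θ − b)))
Remove guessing floor: (0.73 − 0.15)/(1 − 0.15) = 0.6824
logit = ln(0.6824/0.3176) = 0.7646
θ = b + logit/(a) = -0.17 + 0.7646/0.6500 = 1.0063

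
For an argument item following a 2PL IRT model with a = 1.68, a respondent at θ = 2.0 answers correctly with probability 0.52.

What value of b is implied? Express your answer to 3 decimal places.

1.952

P(θ) = 1 / (1 + exp(−a(θ − b)))
logit(0.52) = ln(0.52/0.48) = 0.0800
b = θ − logit/(a) = 2.0 − 0.0800/1.6800 = 1.9524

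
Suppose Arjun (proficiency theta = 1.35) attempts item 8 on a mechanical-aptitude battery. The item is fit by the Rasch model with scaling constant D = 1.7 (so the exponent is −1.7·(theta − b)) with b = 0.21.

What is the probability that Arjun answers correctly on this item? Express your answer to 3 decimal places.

P(theta) = 1 / (1 + exp(−D·(theta − b)))
Exponent: 1.7 × (1.35 − 0.21) = 1.9380
1/(1 + e^{-1.9380}) = 0.8741
P = 0.8741

0.874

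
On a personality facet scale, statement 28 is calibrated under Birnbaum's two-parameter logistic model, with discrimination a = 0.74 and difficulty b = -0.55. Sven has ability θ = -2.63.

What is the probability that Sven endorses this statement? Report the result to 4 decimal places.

0.1767

P(θ) = 1 / (1 + exp(−a(θ − b)))
Exponent: 0.74 × (-2.63 − (-0.55)) = -1.5392
1/(1 + e^{1.5392}) = 0.1767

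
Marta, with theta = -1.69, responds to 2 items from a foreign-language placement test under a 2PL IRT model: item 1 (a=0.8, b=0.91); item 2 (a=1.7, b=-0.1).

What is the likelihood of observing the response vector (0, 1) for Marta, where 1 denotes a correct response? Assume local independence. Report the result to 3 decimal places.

0.056

P(theta) = 1 / (1 + exp(−a(theta − b)))
P_1 = 1/(1+e^{2.0800}) = 0.1111
P_2 = 1/(1+e^{2.7030}) = 0.0628
L = (1−P_1) × P_2 = 0.8889 × 0.0628 = 0.05582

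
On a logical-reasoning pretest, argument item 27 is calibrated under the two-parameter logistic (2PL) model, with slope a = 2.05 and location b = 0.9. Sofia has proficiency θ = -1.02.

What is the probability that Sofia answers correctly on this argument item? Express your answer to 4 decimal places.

P(θ) = 1 / (1 + exp(−a(θ − b)))
Exponent: 2.05 × (-1.02 − 0.9) = -3.9360
1/(1 + e^{3.9360}) = 0.0192

0.0192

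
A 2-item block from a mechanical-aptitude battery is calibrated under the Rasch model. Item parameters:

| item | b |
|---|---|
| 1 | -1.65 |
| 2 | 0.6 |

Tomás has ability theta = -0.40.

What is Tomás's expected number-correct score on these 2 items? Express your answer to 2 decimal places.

P(theta) = 1 / (1 + exp(−(theta − b)))
P_1 = 1/(1+e^{-1.2500}) = 0.7773
P_2 = 1/(1+e^{1.0000}) = 0.2689
E[score] = 0.7773 + 0.2689 = 1.0462

1.05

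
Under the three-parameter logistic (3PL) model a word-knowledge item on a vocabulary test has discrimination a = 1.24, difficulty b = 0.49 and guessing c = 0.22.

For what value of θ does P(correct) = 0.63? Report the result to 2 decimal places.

0.57

P(θ) = c + (1 − c) · 1 / (1 + exp(−a(θ − b)))
Remove guessing floor: (0.63 − 0.22)/(1 − 0.22) = 0.5256
logit = ln(0.5256/0.4744) = 0.1027
θ = b + logit/(a) = 0.49 + 0.1027/1.2400 = 0.5728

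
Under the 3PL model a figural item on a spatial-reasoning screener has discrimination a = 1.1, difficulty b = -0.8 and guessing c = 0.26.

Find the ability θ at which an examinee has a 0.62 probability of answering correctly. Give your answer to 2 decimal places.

-0.85

P(θ) = c + (1 − c) · 1 / (1 + exp(−a(θ − b)))
Remove guessing floor: (0.62 − 0.26)/(1 − 0.26) = 0.4865
logit = ln(0.4865/0.5135) = -0.0541
θ = b + logit/(a) = -0.8 + (-0.0541)/1.1000 = -0.8492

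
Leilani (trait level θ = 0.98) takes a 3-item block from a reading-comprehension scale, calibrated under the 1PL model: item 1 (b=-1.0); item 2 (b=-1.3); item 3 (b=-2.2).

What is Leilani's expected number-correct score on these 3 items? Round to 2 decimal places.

2.75

P(θ) = 1 / (1 + exp(−(θ − b)))
P_1 = 1/(1+e^{-1.9800}) = 0.8787
P_2 = 1/(1+e^{-2.2800}) = 0.9072
P_3 = 1/(1+e^{-3.1800}) = 0.9601
E[score] = 0.8787 + 0.9072 + 0.9601 = 2.7460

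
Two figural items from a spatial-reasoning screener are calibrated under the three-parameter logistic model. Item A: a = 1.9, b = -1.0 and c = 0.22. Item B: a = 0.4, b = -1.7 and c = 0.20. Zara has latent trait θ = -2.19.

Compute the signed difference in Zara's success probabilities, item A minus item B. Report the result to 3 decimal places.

-0.267

P(θ) = c + (1 − c) · 1 / (1 + exp(−a(θ − b)))
P_A = 0.2936
P_B = 0.5609
P_A − P_B = -0.2673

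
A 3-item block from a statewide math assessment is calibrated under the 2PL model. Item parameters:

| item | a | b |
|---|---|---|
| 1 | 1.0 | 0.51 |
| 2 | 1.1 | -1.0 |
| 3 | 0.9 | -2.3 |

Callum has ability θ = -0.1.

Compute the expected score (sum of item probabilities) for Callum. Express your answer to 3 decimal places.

1.960

P(θ) = 1 / (1 + exp(−a(θ − b)))
P_1 = 1/(1+e^{0.6100}) = 0.3521
P_2 = 1/(1+e^{-0.9900}) = 0.7291
P_3 = 1/(1+e^{-1.9800}) = 0.8787
E[score] = 0.3521 + 0.7291 + 0.8787 = 1.9598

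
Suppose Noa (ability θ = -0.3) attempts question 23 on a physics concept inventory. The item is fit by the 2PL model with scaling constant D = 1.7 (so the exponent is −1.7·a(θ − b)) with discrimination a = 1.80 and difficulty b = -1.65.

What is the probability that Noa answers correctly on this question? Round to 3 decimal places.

0.984

P(θ) = 1 / (1 + exp(−D·a(θ − b)))
Exponent: 1.7 × 1.80 × (-0.3 − (-1.65)) = 4.1310
1/(1 + e^{-4.1310}) = 0.9842
P = 0.9842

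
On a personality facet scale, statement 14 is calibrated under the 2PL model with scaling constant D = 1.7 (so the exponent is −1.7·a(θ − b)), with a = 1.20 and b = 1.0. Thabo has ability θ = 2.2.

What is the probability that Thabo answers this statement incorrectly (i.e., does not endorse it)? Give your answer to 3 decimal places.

P(θ) = 1 / (1 + exp(−D·a(θ − b)))
Exponent: 1.7 × 1.20 × (2.2 − 1.0) = 2.4480
1/(1 + e^{-2.4480}) = 0.9204
P = 0.9204
P(incorrect) = 1 − 0.9204 = 0.0796

0.080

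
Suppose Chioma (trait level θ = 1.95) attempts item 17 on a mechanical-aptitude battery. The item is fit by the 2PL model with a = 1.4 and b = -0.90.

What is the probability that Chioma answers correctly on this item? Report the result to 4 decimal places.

P(θ) = 1 / (1 + exp(−a(θ − b)))
Exponent: 1.4 × (1.95 − (-0.90)) = 3.9900
1/(1 + e^{-3.9900}) = 0.9818

0.9818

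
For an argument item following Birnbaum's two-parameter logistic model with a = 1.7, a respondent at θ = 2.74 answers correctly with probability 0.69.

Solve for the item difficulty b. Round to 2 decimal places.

P(θ) = 1 / (1 + exp(−a(θ − b)))
logit(0.69) = ln(0.69/0.31) = 0.8001
b = θ − logit/(a) = 2.74 − 0.8001/1.7000 = 2.2693

2.27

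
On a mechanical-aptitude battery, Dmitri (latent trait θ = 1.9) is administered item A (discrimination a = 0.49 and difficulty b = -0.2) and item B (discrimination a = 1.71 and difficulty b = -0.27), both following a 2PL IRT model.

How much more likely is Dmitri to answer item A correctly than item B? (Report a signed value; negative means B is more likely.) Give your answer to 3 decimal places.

P(θ) = 1 / (1 + exp(−a(θ − b)))
P_A = 0.7367
P_B = 0.9761
P_A − P_B = -0.2394

-0.239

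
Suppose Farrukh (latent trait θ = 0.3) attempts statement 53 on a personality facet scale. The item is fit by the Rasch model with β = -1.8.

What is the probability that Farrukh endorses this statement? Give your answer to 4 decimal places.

0.8909

P(θ) = 1 / (1 + exp(−(θ − β)))
Exponent: (0.3 − (-1.8)) = 2.1000
1/(1 + e^{-2.1000}) = 0.8909
P = 0.8909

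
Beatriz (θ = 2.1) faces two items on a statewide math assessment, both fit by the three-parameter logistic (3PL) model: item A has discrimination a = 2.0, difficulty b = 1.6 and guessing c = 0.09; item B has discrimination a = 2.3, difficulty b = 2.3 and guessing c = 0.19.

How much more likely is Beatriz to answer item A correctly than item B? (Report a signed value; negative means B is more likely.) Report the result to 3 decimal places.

P(θ) = c + (1 − c) · 1 / (1 + exp(−a(θ − b)))
P_A = 0.7553
P_B = 0.5035
P_A − P_B = 0.2518

0.252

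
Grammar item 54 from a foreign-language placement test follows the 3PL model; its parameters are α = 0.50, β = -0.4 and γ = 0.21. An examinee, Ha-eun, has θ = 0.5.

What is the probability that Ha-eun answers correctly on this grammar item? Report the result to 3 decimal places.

0.692

P(θ) = γ + (1 − γ) · 1 / (1 + exp(−α(θ − β)))
Exponent: 0.50 × (0.5 − (-0.4)) = 0.4500
1/(1 + e^{-0.4500}) = 0.6106
P = 0.21 + 0.79 × 0.6106 = 0.6924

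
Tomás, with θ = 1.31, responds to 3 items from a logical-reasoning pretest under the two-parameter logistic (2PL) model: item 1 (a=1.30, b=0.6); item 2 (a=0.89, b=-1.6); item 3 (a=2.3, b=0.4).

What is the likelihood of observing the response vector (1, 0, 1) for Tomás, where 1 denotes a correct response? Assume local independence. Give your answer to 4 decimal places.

0.0445

P(θ) = 1 / (1 + exp(−a(θ − b)))
P_1 = 1/(1+e^{-0.9230}) = 0.7157
P_2 = 1/(1+e^{-2.5899}) = 0.9302
P_3 = 1/(1+e^{-2.0930}) = 0.8902
L = P_1 × (1−P_2) × P_3 = 0.7157 × 0.0698 × 0.8902 = 0.04446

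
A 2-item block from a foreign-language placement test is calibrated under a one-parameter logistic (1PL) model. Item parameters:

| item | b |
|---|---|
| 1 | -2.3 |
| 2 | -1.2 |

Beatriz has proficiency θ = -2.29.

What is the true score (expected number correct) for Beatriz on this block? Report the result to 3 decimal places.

P(θ) = 1 / (1 + exp(−(θ − b)))
P_1 = 1/(1+e^{-0.0100}) = 0.5025
P_2 = 1/(1+e^{1.0900}) = 0.2516
E[score] = 0.5025 + 0.2516 = 0.7541

0.754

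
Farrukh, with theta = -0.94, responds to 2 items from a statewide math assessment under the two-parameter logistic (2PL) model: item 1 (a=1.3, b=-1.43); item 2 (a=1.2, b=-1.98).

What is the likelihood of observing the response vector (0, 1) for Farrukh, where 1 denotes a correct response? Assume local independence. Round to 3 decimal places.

P(theta) = 1 / (1 + exp(−a(theta − b)))
P_1 = 1/(1+e^{-0.6370}) = 0.6541
P_2 = 1/(1+e^{-1.2480}) = 0.7770
L = (1−P_1) × P_2 = 0.3459 × 0.7770 = 0.26877

0.269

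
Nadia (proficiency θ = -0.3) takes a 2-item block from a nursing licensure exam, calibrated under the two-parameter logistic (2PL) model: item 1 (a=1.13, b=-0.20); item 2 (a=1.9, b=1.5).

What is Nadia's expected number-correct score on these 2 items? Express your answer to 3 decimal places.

0.503

P(θ) = 1 / (1 + exp(−a(θ − b)))
P_1 = 1/(1+e^{0.1130}) = 0.4718
P_2 = 1/(1+e^{3.4200}) = 0.0317
E[score] = 0.4718 + 0.0317 = 0.5035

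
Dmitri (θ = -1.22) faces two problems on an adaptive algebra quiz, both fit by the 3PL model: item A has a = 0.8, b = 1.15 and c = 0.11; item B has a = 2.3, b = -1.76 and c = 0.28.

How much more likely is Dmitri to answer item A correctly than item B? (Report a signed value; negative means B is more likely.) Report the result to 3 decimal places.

-0.612

P(θ) = c + (1 − c) · 1 / (1 + exp(−a(θ − b)))
P_A = 0.2262
P_B = 0.8387
P_A − P_B = -0.6125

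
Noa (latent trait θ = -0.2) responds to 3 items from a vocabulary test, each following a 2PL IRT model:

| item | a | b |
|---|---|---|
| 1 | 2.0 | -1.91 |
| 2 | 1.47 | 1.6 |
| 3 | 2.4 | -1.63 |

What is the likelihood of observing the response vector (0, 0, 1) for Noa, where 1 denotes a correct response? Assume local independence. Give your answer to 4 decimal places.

P(θ) = 1 / (1 + exp(−a(θ − b)))
P_1 = 1/(1+e^{-3.4200}) = 0.9683
P_2 = 1/(1+e^{2.6460}) = 0.0662
P_3 = 1/(1+e^{-3.4320}) = 0.9687
L = (1−P_1) × (1−P_2) × P_3 = 0.0317 × 0.9338 × 0.9687 = 0.02865

0.0287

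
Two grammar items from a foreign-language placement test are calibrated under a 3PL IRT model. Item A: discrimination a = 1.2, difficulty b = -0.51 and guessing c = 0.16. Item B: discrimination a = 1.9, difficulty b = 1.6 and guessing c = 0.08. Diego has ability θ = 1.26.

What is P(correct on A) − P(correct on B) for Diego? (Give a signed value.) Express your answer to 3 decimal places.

P(θ) = c + (1 − c) · 1 / (1 + exp(−a(θ − b)))
P_A = 0.9103
P_B = 0.3964
P_A − P_B = 0.5139

0.514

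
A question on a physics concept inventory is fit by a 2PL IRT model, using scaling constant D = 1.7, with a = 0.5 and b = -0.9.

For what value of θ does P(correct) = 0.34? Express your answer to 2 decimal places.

-1.68

P(θ) = 1 / (1 + exp(−D·a(θ − b)))
logit = ln(0.3400/0.6600) = -0.6633
θ = b + logit/(1.7·a) = -0.9 + (-0.6633)/0.8500 = -1.6803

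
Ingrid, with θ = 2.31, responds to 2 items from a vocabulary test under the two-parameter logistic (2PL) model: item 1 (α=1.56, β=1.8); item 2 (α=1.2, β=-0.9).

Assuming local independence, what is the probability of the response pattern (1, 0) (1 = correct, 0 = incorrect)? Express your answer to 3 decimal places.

P(θ) = 1 / (1 + exp(−α(θ − β)))
P_1 = 1/(1+e^{-0.7956}) = 0.6890
P_2 = 1/(1+e^{-3.8520}) = 0.9792
L = P_1 × (1−P_2) = 0.6890 × 0.0208 = 0.01433

0.014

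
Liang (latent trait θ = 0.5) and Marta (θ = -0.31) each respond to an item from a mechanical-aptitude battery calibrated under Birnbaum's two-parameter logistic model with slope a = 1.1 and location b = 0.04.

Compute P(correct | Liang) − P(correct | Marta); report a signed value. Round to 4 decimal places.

P(θ) = 1 / (1 + exp(−a(θ − b)))
P(Liang) = 0.6239  [exponent 0.5060]
P(Marta) = 0.4049  [exponent -0.3850]
Difference = 0.6239 − 0.4049 = 0.2189

0.2189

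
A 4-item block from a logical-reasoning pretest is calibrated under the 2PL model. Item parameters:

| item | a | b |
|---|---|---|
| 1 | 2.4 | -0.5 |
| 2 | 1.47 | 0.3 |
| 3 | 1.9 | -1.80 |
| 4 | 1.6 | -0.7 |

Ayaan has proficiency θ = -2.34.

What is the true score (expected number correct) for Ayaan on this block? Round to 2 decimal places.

P(θ) = 1 / (1 + exp(−a(θ − b)))
P_1 = 1/(1+e^{4.4160}) = 0.0119
P_2 = 1/(1+e^{3.8808}) = 0.0202
P_3 = 1/(1+e^{1.0260}) = 0.2639
P_4 = 1/(1+e^{2.6240}) = 0.0676
E[score] = 0.0119 + 0.0202 + 0.2639 + 0.0676 = 0.3636

0.36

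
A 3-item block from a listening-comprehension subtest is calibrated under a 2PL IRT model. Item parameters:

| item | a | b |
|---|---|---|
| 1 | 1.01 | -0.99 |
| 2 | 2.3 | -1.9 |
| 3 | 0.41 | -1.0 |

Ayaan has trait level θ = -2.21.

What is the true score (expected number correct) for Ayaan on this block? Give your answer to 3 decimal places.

0.933

P(θ) = 1 / (1 + exp(−a(θ − b)))
P_1 = 1/(1+e^{1.2322}) = 0.2258
P_2 = 1/(1+e^{0.7130}) = 0.3289
P_3 = 1/(1+e^{0.4961}) = 0.3785
E[score] = 0.2258 + 0.3289 + 0.3785 = 0.9332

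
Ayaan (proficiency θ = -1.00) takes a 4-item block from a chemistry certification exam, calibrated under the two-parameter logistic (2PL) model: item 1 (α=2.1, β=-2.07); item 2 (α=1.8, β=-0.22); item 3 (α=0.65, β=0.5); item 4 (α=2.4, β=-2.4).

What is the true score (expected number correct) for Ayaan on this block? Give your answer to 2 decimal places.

2.34

P(θ) = 1 / (1 + exp(−α(θ − β)))
P_1 = 1/(1+e^{-2.2470}) = 0.9044
P_2 = 1/(1+e^{1.4040}) = 0.1972
P_3 = 1/(1+e^{0.9750}) = 0.2739
P_4 = 1/(1+e^{-3.3600}) = 0.9664
E[score] = 0.9044 + 0.1972 + 0.2739 + 0.9664 = 2.3419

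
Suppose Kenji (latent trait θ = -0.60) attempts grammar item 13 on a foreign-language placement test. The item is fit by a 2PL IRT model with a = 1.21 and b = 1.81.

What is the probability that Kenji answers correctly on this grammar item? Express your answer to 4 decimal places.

P(θ) = 1 / (1 + exp(−a(θ − b)))
Exponent: 1.21 × (-0.60 − 1.81) = -2.9161
1/(1 + e^{2.9161}) = 0.0514

0.0514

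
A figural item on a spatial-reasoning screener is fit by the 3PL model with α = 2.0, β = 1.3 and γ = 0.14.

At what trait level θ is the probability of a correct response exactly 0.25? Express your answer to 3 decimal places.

0.340

P(θ) = γ + (1 − γ) · 1 / (1 + exp(−α(θ − β)))
Remove guessing floor: (0.25 − 0.14)/(1 − 0.14) = 0.1279
logit = ln(0.1279/0.8721) = -1.9196
θ = β + logit/(α) = 1.3 + (-1.9196)/2.0000 = 0.3402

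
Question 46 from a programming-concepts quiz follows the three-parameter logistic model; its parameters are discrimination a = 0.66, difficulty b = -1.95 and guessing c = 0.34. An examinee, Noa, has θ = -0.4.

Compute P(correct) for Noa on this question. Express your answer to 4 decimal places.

P(θ) = c + (1 − c) · 1 / (1 + exp(−a(θ − b)))
Exponent: 0.66 × (-0.4 − (-1.95)) = 1.0230
1/(1 + e^{-1.0230}) = 0.7356
P = 0.34 + 0.66 × 0.7356 = 0.8255

0.8255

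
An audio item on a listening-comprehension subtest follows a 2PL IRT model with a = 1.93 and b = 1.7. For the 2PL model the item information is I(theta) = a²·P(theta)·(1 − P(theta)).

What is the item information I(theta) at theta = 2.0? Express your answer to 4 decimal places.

P = 1/(1+e^{-0.5790}) = 0.6408
P(1−P) = 0.6408 × 0.3592 = 0.2302
I = a² × P(1−P) = 1.93² × 0.2302 = 0.85734

0.8573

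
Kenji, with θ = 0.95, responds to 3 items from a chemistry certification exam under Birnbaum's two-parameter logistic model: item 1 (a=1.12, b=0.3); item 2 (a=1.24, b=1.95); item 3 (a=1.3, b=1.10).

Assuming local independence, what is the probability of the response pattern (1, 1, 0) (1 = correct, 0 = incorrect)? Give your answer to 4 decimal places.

P(θ) = 1 / (1 + exp(−a(θ − b)))
P_1 = 1/(1+e^{-0.7280}) = 0.6744
P_2 = 1/(1+e^{1.2400}) = 0.2244
P_3 = 1/(1+e^{0.1950}) = 0.4514
L = P_1 × P_2 × (1−P_3) = 0.6744 × 0.2244 × 0.5486 = 0.08303

0.0830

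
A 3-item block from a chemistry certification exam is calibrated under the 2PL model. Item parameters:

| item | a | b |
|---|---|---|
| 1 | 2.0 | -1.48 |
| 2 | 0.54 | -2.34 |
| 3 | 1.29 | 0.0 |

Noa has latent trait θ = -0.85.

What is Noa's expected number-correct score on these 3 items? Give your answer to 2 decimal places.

P(θ) = 1 / (1 + exp(−a(θ − b)))
P_1 = 1/(1+e^{-1.2600}) = 0.7790
P_2 = 1/(1+e^{-0.8046}) = 0.6910
P_3 = 1/(1+e^{1.0965}) = 0.2504
E[score] = 0.7790 + 0.6910 + 0.2504 = 1.7204

1.72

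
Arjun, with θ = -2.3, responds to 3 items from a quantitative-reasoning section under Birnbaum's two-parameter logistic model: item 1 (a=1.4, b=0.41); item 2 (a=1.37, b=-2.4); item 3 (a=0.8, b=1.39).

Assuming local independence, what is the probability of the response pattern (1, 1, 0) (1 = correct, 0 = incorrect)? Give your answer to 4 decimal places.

P(θ) = 1 / (1 + exp(−a(θ − b)))
P_1 = 1/(1+e^{3.7940}) = 0.0220
P_2 = 1/(1+e^{-0.1370}) = 0.5342
P_3 = 1/(1+e^{2.9520}) = 0.0496
L = P_1 × P_2 × (1−P_3) = 0.0220 × 0.5342 × 0.9504 = 0.01117

0.0112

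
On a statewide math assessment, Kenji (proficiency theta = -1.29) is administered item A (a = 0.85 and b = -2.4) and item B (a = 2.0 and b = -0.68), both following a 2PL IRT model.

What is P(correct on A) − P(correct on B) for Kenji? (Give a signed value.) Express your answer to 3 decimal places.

0.492

P(theta) = 1 / (1 + exp(−a(theta − b)))
P_A = 0.7198
P_B = 0.2279
P_A − P_B = 0.4919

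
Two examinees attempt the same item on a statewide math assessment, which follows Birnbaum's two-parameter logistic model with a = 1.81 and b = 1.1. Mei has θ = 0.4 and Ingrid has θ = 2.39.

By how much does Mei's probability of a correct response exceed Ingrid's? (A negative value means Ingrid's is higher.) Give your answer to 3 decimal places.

P(θ) = 1 / (1 + exp(−a(θ − b)))
P(Mei) = 0.2198  [exponent -1.2670]
P(Ingrid) = 0.9117  [exponent 2.3349]
Difference = 0.2198 − 0.9117 = -0.6920

-0.692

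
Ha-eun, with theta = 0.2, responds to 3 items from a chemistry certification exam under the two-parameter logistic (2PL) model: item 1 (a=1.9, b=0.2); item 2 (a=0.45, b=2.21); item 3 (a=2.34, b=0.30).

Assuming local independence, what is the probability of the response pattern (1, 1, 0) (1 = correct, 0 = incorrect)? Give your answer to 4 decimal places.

0.0804

P(theta) = 1 / (1 + exp(−a(theta − b)))
P_1 = 1/(1+e^{0.0000}) = 0.5000
P_2 = 1/(1+e^{0.9045}) = 0.2881
P_3 = 1/(1+e^{0.2340}) = 0.4418
L = P_1 × P_2 × (1−P_3) = 0.5000 × 0.2881 × 0.5582 = 0.08042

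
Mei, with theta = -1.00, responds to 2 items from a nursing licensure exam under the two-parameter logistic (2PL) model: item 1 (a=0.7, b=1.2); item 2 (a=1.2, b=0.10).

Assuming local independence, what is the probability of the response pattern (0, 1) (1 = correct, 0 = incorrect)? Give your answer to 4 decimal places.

0.1736

P(theta) = 1 / (1 + exp(−a(theta − b)))
P_1 = 1/(1+e^{1.5400}) = 0.1765
P_2 = 1/(1+e^{1.3200}) = 0.2108
L = (1−P_1) × P_2 = 0.8235 × 0.2108 = 0.17360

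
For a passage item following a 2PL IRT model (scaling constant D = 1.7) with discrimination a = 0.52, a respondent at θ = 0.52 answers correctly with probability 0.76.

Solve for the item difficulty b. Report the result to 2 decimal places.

P(θ) = 1 / (1 + exp(−D·a(θ − b)))
logit(0.76) = ln(0.76/0.24) = 1.1527
b = θ − logit/(1.7·a) = 0.52 − 1.1527/0.8840 = -0.7839

-0.78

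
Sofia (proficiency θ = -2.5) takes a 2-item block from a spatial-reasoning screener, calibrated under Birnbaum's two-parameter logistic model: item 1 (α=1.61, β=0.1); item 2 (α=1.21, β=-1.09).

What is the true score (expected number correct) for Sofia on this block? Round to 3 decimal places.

P(θ) = 1 / (1 + exp(−α(θ − β)))
P_1 = 1/(1+e^{4.1860}) = 0.0150
P_2 = 1/(1+e^{1.7061}) = 0.1537
E[score] = 0.0150 + 0.1537 = 0.1686

0.169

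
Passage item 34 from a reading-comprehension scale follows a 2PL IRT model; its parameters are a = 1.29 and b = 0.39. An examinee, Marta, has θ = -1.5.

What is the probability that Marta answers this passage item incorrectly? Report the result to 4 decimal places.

P(θ) = 1 / (1 + exp(−a(θ − b)))
Exponent: 1.29 × (-1.5 − 0.39) = -2.4381
1/(1 + e^{2.4381}) = 0.0803
P(incorrect) = 1 − 0.0803 = 0.9197

0.9197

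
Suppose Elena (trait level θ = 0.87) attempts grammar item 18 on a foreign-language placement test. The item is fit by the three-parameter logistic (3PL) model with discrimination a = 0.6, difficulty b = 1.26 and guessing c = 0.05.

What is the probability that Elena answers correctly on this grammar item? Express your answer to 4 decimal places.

P(θ) = c + (1 − c) · 1 / (1 + exp(−a(θ − b)))
Exponent: 0.6 × (0.87 − 1.26) = -0.2340
1/(1 + e^{0.2340}) = 0.4418
P = 0.05 + 0.95 × 0.4418 = 0.4697

0.4697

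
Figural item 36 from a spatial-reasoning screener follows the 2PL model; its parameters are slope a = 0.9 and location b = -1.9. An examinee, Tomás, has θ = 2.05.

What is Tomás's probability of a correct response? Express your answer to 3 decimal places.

P(θ) = 1 / (1 + exp(−a(θ − b)))
Exponent: 0.9 × (2.05 − (-1.9)) = 3.5550
1/(1 + e^{-3.5550}) = 0.9722

0.972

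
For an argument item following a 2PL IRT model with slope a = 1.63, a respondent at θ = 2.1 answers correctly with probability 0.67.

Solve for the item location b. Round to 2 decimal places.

P(θ) = 1 / (1 + exp(−a(θ − b)))
logit(0.67) = ln(0.67/0.33) = 0.7082
b = θ − logit/(a) = 2.1 − 0.7082/1.6300 = 1.6655

1.67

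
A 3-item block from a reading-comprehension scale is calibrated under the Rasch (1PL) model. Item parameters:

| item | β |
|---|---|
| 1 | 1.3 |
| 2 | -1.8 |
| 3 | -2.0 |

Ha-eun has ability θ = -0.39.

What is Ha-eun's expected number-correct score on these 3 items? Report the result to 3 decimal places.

P(θ) = 1 / (1 + exp(−(θ − β)))
P_1 = 1/(1+e^{1.6900}) = 0.1558
P_2 = 1/(1+e^{-1.4100}) = 0.8038
P_3 = 1/(1+e^{-1.6100}) = 0.8334
E[score] = 0.1558 + 0.8038 + 0.8334 = 1.7930

1.793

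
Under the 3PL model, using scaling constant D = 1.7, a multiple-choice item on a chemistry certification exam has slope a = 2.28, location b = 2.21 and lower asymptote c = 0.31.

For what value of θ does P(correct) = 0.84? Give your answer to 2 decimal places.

P(θ) = c + (1 − c) · 1 / (1 + exp(−D·a(θ − b)))
Remove guessing floor: (0.84 − 0.31)/(1 − 0.31) = 0.7681
logit = ln(0.7681/0.2319) = 1.1977
θ = b + logit/(1.7·a) = 2.21 + 1.1977/3.8760 = 2.5190

2.52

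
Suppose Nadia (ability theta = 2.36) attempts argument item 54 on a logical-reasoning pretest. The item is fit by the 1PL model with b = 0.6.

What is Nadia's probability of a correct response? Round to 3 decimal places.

P(theta) = 1 / (1 + exp(−(theta − b)))
Exponent: (2.36 − 0.6) = 1.7600
1/(1 + e^{-1.7600}) = 0.8532
P = 0.8532

0.853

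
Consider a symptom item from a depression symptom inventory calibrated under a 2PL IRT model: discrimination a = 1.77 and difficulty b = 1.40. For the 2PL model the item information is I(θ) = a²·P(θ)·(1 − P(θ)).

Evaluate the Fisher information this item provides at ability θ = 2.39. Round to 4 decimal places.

P = 1/(1+e^{-1.7523}) = 0.8522
P(1−P) = 0.8522 × 0.1478 = 0.1259
I = a² × P(1−P) = 1.77² × 0.1259 = 0.39451

0.3945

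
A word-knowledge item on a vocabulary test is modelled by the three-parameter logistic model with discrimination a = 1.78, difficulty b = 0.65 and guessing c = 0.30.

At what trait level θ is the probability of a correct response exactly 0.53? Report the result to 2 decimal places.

P(θ) = c + (1 − c) · 1 / (1 + exp(−a(θ − b)))
Remove guessing floor: (0.53 − 0.30)/(1 − 0.30) = 0.3286
logit = ln(0.3286/0.6714) = -0.7147
θ = b + logit/(a) = 0.65 + (-0.7147)/1.7800 = 0.2485

0.25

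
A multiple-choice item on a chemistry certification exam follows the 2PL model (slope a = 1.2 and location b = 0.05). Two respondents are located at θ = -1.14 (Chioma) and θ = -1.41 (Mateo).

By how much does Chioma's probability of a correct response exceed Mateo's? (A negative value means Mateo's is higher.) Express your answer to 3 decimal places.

0.046

P(θ) = 1 / (1 + exp(−a(θ − b)))
P(Chioma) = 0.1934  [exponent -1.4280]
P(Mateo) = 0.1478  [exponent -1.7520]
Difference = 0.1934 − 0.1478 = 0.0456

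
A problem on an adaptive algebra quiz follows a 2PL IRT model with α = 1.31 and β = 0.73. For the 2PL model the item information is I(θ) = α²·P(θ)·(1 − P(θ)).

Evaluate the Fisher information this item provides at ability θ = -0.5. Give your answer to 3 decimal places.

0.238

P = 1/(1+e^{1.6113}) = 0.1664
P(1−P) = 0.1664 × 0.8336 = 0.1387
I = α² × P(1−P) = 1.31² × 0.1387 = 0.23805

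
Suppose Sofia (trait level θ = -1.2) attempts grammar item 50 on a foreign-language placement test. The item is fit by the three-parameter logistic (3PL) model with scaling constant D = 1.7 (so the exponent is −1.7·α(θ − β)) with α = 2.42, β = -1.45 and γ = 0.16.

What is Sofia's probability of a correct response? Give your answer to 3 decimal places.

0.779

P(θ) = γ + (1 − γ) · 1 / (1 + exp(−D·α(θ − β)))
Exponent: 1.7 × 2.42 × (-1.2 − (-1.45)) = 1.0285
1/(1 + e^{-1.0285}) = 0.7366
P = 0.16 + 0.84 × 0.7366 = 0.7788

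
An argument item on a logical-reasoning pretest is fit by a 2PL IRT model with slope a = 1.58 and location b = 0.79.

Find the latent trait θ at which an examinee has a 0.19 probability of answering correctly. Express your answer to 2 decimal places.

-0.13

P(θ) = 1 / (1 + exp(−a(θ − b)))
logit = ln(0.1900/0.8100) = -1.4500
θ = b + logit/(a) = 0.79 + (-1.4500)/1.5800 = -0.1277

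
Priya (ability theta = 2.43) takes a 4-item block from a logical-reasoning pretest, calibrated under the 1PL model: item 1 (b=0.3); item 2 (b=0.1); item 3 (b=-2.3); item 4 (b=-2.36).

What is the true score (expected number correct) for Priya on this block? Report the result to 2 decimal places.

P(theta) = 1 / (1 + exp(−(theta − b)))
P_1 = 1/(1+e^{-2.1300}) = 0.8938
P_2 = 1/(1+e^{-2.3300}) = 0.9113
P_3 = 1/(1+e^{-4.7300}) = 0.9913
P_4 = 1/(1+e^{-4.7900}) = 0.9918
E[score] = 0.8938 + 0.9113 + 0.9913 + 0.9918 = 3.7881

3.79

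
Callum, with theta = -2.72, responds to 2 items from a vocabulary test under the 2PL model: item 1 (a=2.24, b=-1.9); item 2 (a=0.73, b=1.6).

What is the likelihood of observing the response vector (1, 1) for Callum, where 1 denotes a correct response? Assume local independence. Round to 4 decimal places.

P(theta) = 1 / (1 + exp(−a(theta − b)))
P_1 = 1/(1+e^{1.8368}) = 0.1374
P_2 = 1/(1+e^{3.1536}) = 0.0409
L = P_1 × P_2 = 0.1374 × 0.0409 = 0.00563

0.0056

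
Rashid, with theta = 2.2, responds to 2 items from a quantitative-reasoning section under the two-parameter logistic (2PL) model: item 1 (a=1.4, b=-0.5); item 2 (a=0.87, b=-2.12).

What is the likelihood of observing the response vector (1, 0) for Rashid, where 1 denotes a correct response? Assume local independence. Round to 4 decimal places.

P(theta) = 1 / (1 + exp(−a(theta − b)))
P_1 = 1/(1+e^{-3.7800}) = 0.9777
P_2 = 1/(1+e^{-3.7584}) = 0.9772
L = P_1 × (1−P_2) = 0.9777 × 0.0228 = 0.02228

0.0223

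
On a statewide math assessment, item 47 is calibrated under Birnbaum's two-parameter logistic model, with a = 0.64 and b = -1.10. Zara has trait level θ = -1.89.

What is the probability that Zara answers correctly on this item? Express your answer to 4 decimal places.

P(θ) = 1 / (1 + exp(−a(θ − b)))
Exponent: 0.64 × (-1.89 − (-1.10)) = -0.5056
1/(1 + e^{0.5056}) = 0.3762

0.3762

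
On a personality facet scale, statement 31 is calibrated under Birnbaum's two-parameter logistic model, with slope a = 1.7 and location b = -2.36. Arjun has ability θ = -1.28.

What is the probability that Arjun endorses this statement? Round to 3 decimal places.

P(θ) = 1 / (1 + exp(−a(θ − b)))
Exponent: 1.7 × (-1.28 − (-2.36)) = 1.8360
1/(1 + e^{-1.8360}) = 0.8625

0.862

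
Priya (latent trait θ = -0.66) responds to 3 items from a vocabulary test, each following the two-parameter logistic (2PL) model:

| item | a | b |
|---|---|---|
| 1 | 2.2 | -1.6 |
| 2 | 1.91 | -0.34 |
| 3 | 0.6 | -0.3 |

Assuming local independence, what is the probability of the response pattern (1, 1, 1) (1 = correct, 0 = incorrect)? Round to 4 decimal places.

0.1394

P(θ) = 1 / (1 + exp(−a(θ − b)))
P_1 = 1/(1+e^{-2.0680}) = 0.8878
P_2 = 1/(1+e^{0.6112}) = 0.3518
P_3 = 1/(1+e^{0.2160}) = 0.4462
L = P_1 × P_2 × P_3 = 0.8878 × 0.3518 × 0.4462 = 0.13935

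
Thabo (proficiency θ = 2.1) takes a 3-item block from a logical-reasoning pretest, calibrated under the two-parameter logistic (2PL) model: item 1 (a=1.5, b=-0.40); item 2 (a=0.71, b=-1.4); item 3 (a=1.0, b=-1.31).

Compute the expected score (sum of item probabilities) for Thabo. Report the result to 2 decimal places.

P(θ) = 1 / (1 + exp(−a(θ − b)))
P_1 = 1/(1+e^{-3.7500}) = 0.9770
P_2 = 1/(1+e^{-2.4850}) = 0.9231
P_3 = 1/(1+e^{-3.4100}) = 0.9680
E[score] = 0.9770 + 0.9231 + 0.9680 = 2.8681

2.87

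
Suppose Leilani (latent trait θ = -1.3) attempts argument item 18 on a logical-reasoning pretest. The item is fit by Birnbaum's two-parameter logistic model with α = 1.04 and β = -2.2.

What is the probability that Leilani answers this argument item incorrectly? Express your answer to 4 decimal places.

0.2817

P(θ) = 1 / (1 + exp(−α(θ − β)))
Exponent: 1.04 × (-1.3 − (-2.2)) = 0.9360
1/(1 + e^{-0.9360}) = 0.7183
P(incorrect) = 1 − 0.7183 = 0.2817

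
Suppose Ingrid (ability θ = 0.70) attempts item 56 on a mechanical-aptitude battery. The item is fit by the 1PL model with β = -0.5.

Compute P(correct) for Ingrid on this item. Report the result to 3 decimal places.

0.769

P(θ) = 1 / (1 + exp(−(θ − β)))
Exponent: (0.70 − (-0.5)) = 1.2000
1/(1 + e^{-1.2000}) = 0.7685
P = 0.7685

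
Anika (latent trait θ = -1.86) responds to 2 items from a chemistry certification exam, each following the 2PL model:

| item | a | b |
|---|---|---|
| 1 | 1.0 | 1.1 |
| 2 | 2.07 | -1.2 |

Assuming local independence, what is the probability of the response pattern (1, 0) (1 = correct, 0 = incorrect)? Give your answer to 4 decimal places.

0.0393

P(θ) = 1 / (1 + exp(−a(θ − b)))
P_1 = 1/(1+e^{2.9600}) = 0.0493
P_2 = 1/(1+e^{1.3662}) = 0.2032
L = P_1 × (1−P_2) = 0.0493 × 0.7968 = 0.03925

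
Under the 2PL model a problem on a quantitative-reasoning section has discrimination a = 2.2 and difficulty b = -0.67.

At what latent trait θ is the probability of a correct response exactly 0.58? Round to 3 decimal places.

-0.523

P(θ) = 1 / (1 + exp(−a(θ − b)))
logit = ln(0.5800/0.4200) = 0.3228
θ = b + logit/(a) = -0.67 + 0.3228/2.2000 = -0.5233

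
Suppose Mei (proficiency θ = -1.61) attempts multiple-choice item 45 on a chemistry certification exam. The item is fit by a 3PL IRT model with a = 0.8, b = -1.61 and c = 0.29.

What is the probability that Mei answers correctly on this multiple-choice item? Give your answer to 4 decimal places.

0.6450

P(θ) = c + (1 − c) · 1 / (1 + exp(−a(θ − b)))
Exponent: 0.8 × (-1.61 − (-1.61)) = 0.0000
1/(1 + e^{0.0000}) = 0.5000
P = 0.29 + 0.71 × 0.5000 = 0.6450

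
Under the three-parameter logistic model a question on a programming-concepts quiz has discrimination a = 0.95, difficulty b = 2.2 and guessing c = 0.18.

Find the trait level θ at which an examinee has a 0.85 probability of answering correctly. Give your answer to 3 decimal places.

P(θ) = c + (1 − c) · 1 / (1 + exp(−a(θ − b)))
Remove guessing floor: (0.85 − 0.18)/(1 − 0.18) = 0.8171
logit = ln(0.8171/0.1829) = 1.4966
θ = b + logit/(a) = 2.2 + 1.4966/0.9500 = 3.7754

3.775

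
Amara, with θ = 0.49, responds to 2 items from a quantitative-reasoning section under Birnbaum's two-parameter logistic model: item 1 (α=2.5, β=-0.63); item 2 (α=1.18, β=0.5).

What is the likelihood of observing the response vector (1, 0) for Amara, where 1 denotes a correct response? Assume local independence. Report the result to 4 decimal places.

P(θ) = 1 / (1 + exp(−α(θ − β)))
P_1 = 1/(1+e^{-2.8000}) = 0.9427
P_2 = 1/(1+e^{0.0118}) = 0.4971
L = P_1 × (1−P_2) = 0.9427 × 0.5029 = 0.47412

0.4741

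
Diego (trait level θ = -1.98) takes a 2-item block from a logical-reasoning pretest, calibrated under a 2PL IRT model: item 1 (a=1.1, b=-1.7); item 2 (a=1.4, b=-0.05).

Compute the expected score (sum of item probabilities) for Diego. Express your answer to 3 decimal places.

0.486

P(θ) = 1 / (1 + exp(−a(θ − b)))
P_1 = 1/(1+e^{0.3080}) = 0.4236
P_2 = 1/(1+e^{2.7020}) = 0.0629
E[score] = 0.4236 + 0.0629 = 0.4865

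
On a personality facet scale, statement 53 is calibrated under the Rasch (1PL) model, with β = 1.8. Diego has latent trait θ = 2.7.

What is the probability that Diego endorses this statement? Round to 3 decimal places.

P(θ) = 1 / (1 + exp(−(θ − β)))
Exponent: (2.7 − 1.8) = 0.9000
1/(1 + e^{-0.9000}) = 0.7109
P = 0.7109

0.711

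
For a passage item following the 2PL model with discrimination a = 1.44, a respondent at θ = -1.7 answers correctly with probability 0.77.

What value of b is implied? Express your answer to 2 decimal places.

-2.54

P(θ) = 1 / (1 + exp(−a(θ − b)))
logit(0.77) = ln(0.77/0.23) = 1.2083
b = θ − logit/(a) = -1.7 − 1.2083/1.4400 = -2.5391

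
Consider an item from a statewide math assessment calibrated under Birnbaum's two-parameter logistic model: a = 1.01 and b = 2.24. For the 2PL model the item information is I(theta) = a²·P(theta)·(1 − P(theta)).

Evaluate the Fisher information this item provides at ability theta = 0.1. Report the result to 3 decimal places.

P = 1/(1+e^{2.1614}) = 0.1033
P(1−P) = 0.1033 × 0.8967 = 0.0926
I = a² × P(1−P) = 1.01² × 0.0926 = 0.09447

0.094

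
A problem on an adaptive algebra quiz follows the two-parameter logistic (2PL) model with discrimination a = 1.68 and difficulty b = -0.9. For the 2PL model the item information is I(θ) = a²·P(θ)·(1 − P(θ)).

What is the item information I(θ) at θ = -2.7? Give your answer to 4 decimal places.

P = 1/(1+e^{3.0240}) = 0.0464
P(1−P) = 0.0464 × 0.9536 = 0.0442
I = a² × P(1−P) = 1.68² × 0.0442 = 0.12476

0.1248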